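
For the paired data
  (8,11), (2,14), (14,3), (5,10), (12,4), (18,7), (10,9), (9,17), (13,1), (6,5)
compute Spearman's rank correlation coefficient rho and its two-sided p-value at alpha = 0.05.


Step 1: Rank x and y separately (midranks; no ties here).
rank(x): 8->4, 2->1, 14->9, 5->2, 12->7, 18->10, 10->6, 9->5, 13->8, 6->3
rank(y): 11->8, 14->9, 3->2, 10->7, 4->3, 7->5, 9->6, 17->10, 1->1, 5->4
Step 2: d_i = R_x(i) - R_y(i); compute d_i^2.
  (4-8)^2=16, (1-9)^2=64, (9-2)^2=49, (2-7)^2=25, (7-3)^2=16, (10-5)^2=25, (6-6)^2=0, (5-10)^2=25, (8-1)^2=49, (3-4)^2=1
sum(d^2) = 270.
Step 3: rho = 1 - 6*270 / (10*(10^2 - 1)) = 1 - 1620/990 = -0.636364.
Step 4: Under H0, t = rho * sqrt((n-2)/(1-rho^2)) = -2.3333 ~ t(8).
Step 5: Two-sided p-value from the t-distribution with 8 df = 0.047912.
Step 6: alpha = 0.05. reject H0.

rho = -0.6364, p = 0.047912, reject H0 at alpha = 0.05.


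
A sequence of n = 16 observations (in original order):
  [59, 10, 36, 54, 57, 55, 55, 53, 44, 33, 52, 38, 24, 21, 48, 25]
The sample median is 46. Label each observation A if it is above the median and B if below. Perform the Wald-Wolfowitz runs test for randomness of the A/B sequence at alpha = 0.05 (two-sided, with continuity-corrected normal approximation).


Step 1: Compute median = 46; label A = above, B = below.
Labels in order: ABBAAAAABBABBBAB  (n_A = 8, n_B = 8)
Step 2: Count runs R = 8.
Step 3: Under H0 (random ordering), E[R] = 2*n_A*n_B/(n_A+n_B) + 1 = 2*8*8/16 + 1 = 9.0000.
        Var[R] = 2*n_A*n_B*(2*n_A*n_B - n_A - n_B) / ((n_A+n_B)^2 * (n_A+n_B-1)) = 14336/3840 = 3.7333.
        SD[R] = 1.9322.
Step 4: Continuity-corrected z = (R + 0.5 - E[R]) / SD[R] = (8 + 0.5 - 9.0000) / 1.9322 = -0.2588.
Step 5: Two-sided p-value via normal approximation = 2*(1 - Phi(|z|)) = 0.795809.
Step 6: alpha = 0.05. fail to reject H0.

R = 8, z = -0.2588, p = 0.795809, fail to reject H0.


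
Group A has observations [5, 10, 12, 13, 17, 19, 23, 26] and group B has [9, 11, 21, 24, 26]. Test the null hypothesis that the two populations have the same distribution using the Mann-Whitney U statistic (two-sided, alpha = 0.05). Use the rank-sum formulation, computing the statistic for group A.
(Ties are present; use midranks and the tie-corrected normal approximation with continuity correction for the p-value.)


Step 1: Combine and sort all 13 observations; assign midranks.
sorted (value, group): (5,X), (9,Y), (10,X), (11,Y), (12,X), (13,X), (17,X), (19,X), (21,Y), (23,X), (24,Y), (26,X), (26,Y)
ranks: 5->1, 9->2, 10->3, 11->4, 12->5, 13->6, 17->7, 19->8, 21->9, 23->10, 24->11, 26->12.5, 26->12.5
Step 2: Rank sum for X: R1 = 1 + 3 + 5 + 6 + 7 + 8 + 10 + 12.5 = 52.5.
Step 3: U_X = R1 - n1(n1+1)/2 = 52.5 - 8*9/2 = 52.5 - 36 = 16.5.
       U_Y = n1*n2 - U_X = 40 - 16.5 = 23.5.
Step 4: Ties are present, so use the tie-corrected normal approximation (with continuity correction) for the p-value.
Step 5: p-value = 0.660111; compare to alpha = 0.05. fail to reject H0.

U_X = 16.5, p = 0.660111, fail to reject H0 at alpha = 0.05.


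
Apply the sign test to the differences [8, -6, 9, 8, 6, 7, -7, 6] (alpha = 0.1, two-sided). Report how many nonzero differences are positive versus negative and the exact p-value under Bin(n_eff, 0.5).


Step 1: Discard zero differences. Original n = 8; n_eff = number of nonzero differences = 8.
Nonzero differences (with sign): +8, -6, +9, +8, +6, +7, -7, +6
Step 2: Count signs: positive = 6, negative = 2.
Step 3: Under H0: P(positive) = 0.5, so the number of positives S ~ Bin(8, 0.5).
Step 4: Two-sided exact p-value = sum of Bin(8,0.5) probabilities at or below the observed probability = 0.289062.
Step 5: alpha = 0.1. fail to reject H0.

n_eff = 8, pos = 6, neg = 2, p = 0.289062, fail to reject H0.


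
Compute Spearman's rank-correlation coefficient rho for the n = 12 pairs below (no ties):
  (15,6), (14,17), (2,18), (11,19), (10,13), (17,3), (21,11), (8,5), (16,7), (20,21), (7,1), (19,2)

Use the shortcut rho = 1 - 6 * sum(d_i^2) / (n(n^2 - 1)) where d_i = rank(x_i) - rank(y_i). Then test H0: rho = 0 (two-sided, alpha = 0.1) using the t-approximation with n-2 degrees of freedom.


Step 1: Rank x and y separately (midranks; no ties here).
rank(x): 15->7, 14->6, 2->1, 11->5, 10->4, 17->9, 21->12, 8->3, 16->8, 20->11, 7->2, 19->10
rank(y): 6->5, 17->9, 18->10, 19->11, 13->8, 3->3, 11->7, 5->4, 7->6, 21->12, 1->1, 2->2
Step 2: d_i = R_x(i) - R_y(i); compute d_i^2.
  (7-5)^2=4, (6-9)^2=9, (1-10)^2=81, (5-11)^2=36, (4-8)^2=16, (9-3)^2=36, (12-7)^2=25, (3-4)^2=1, (8-6)^2=4, (11-12)^2=1, (2-1)^2=1, (10-2)^2=64
sum(d^2) = 278.
Step 3: rho = 1 - 6*278 / (12*(12^2 - 1)) = 1 - 1668/1716 = 0.027972.
Step 4: Under H0, t = rho * sqrt((n-2)/(1-rho^2)) = 0.0885 ~ t(10).
Step 5: Two-sided p-value from the t-distribution with 10 df = 0.931234.
Step 6: alpha = 0.1. fail to reject H0.

rho = 0.0280, p = 0.931234, fail to reject H0 at alpha = 0.1.


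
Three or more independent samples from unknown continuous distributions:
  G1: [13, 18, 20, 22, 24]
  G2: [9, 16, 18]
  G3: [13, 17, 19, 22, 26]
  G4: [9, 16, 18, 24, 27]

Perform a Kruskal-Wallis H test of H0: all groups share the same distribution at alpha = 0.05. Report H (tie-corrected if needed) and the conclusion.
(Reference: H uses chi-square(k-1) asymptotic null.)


Step 1: Combine all N = 18 observations and assign midranks.
sorted (value, group, rank): (9,G2,1.5), (9,G4,1.5), (13,G1,3.5), (13,G3,3.5), (16,G2,5.5), (16,G4,5.5), (17,G3,7), (18,G1,9), (18,G2,9), (18,G4,9), (19,G3,11), (20,G1,12), (22,G1,13.5), (22,G3,13.5), (24,G1,15.5), (24,G4,15.5), (26,G3,17), (27,G4,18)
Step 2: Sum ranks within each group.
R_1 = 53.5 (n_1 = 5)
R_2 = 16 (n_2 = 3)
R_3 = 52 (n_3 = 5)
R_4 = 49.5 (n_4 = 5)
Step 3: H = 12/(N(N+1)) * sum(R_i^2/n_i) - 3(N+1)
     = 12/(18*19) * (53.5^2/5 + 16^2/3 + 52^2/5 + 49.5^2/5) - 3*19
     = 0.035088 * 1688.63 - 57
     = 2.250292.
Step 4: Ties present; correction factor C = 1 - 54/(18^3 - 18) = 0.990712. Corrected H = 2.250292 / 0.990712 = 2.271389.
Step 5: Under H0, H ~ chi^2(3); p-value = 0.518024.
Step 6: alpha = 0.05. fail to reject H0.

H = 2.2714, df = 3, p = 0.518024, fail to reject H0.


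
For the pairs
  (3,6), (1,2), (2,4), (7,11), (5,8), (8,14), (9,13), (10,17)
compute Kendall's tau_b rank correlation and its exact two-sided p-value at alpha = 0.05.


Step 1: Enumerate the 28 unordered pairs (i,j) with i<j and classify each by sign(x_j-x_i) * sign(y_j-y_i).
  (1,2):dx=-2,dy=-4->C; (1,3):dx=-1,dy=-2->C; (1,4):dx=+4,dy=+5->C; (1,5):dx=+2,dy=+2->C
  (1,6):dx=+5,dy=+8->C; (1,7):dx=+6,dy=+7->C; (1,8):dx=+7,dy=+11->C; (2,3):dx=+1,dy=+2->C
  (2,4):dx=+6,dy=+9->C; (2,5):dx=+4,dy=+6->C; (2,6):dx=+7,dy=+12->C; (2,7):dx=+8,dy=+11->C
  (2,8):dx=+9,dy=+15->C; (3,4):dx=+5,dy=+7->C; (3,5):dx=+3,dy=+4->C; (3,6):dx=+6,dy=+10->C
  (3,7):dx=+7,dy=+9->C; (3,8):dx=+8,dy=+13->C; (4,5):dx=-2,dy=-3->C; (4,6):dx=+1,dy=+3->C
  (4,7):dx=+2,dy=+2->C; (4,8):dx=+3,dy=+6->C; (5,6):dx=+3,dy=+6->C; (5,7):dx=+4,dy=+5->C
  (5,8):dx=+5,dy=+9->C; (6,7):dx=+1,dy=-1->D; (6,8):dx=+2,dy=+3->C; (7,8):dx=+1,dy=+4->C
Step 2: C = 27, D = 1, total pairs = 28.
Step 3: tau = (C - D)/(n(n-1)/2) = (27 - 1)/28 = 0.928571.
Step 4: Exact two-sided p-value (enumerate n! = 40320 permutations of y under H0): p = 0.000397.
Step 5: alpha = 0.05. reject H0.

tau_b = 0.9286 (C=27, D=1), p = 0.000397, reject H0.


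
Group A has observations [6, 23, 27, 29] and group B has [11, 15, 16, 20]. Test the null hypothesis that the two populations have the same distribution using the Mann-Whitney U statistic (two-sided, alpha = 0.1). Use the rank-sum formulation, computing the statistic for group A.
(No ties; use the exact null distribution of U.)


Step 1: Combine and sort all 8 observations; assign midranks.
sorted (value, group): (6,X), (11,Y), (15,Y), (16,Y), (20,Y), (23,X), (27,X), (29,X)
ranks: 6->1, 11->2, 15->3, 16->4, 20->5, 23->6, 27->7, 29->8
Step 2: Rank sum for X: R1 = 1 + 6 + 7 + 8 = 22.
Step 3: U_X = R1 - n1(n1+1)/2 = 22 - 4*5/2 = 22 - 10 = 12.
       U_Y = n1*n2 - U_X = 16 - 12 = 4.
Step 4: No ties, so the exact null distribution of U (based on enumerating the C(8,4) = 70 equally likely rank assignments) gives the two-sided p-value.
Step 5: p-value = 0.342857; compare to alpha = 0.1. fail to reject H0.

U_X = 12, p = 0.342857, fail to reject H0 at alpha = 0.1.


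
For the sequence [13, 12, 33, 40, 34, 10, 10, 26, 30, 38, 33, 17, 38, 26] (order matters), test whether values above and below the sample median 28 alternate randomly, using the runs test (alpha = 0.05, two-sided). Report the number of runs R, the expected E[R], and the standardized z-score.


Step 1: Compute median = 28; label A = above, B = below.
Labels in order: BBAAABBBAAABAB  (n_A = 7, n_B = 7)
Step 2: Count runs R = 7.
Step 3: Under H0 (random ordering), E[R] = 2*n_A*n_B/(n_A+n_B) + 1 = 2*7*7/14 + 1 = 8.0000.
        Var[R] = 2*n_A*n_B*(2*n_A*n_B - n_A - n_B) / ((n_A+n_B)^2 * (n_A+n_B-1)) = 8232/2548 = 3.2308.
        SD[R] = 1.7974.
Step 4: Continuity-corrected z = (R + 0.5 - E[R]) / SD[R] = (7 + 0.5 - 8.0000) / 1.7974 = -0.2782.
Step 5: Two-sided p-value via normal approximation = 2*(1 - Phi(|z|)) = 0.780879.
Step 6: alpha = 0.05. fail to reject H0.

R = 7, z = -0.2782, p = 0.780879, fail to reject H0.


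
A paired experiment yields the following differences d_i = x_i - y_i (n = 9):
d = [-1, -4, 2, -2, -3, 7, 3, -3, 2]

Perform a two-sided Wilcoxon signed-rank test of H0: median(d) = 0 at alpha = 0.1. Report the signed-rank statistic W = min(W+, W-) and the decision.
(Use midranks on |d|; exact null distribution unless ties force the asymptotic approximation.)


Step 1: Drop any zero differences (none here) and take |d_i|.
|d| = [1, 4, 2, 2, 3, 7, 3, 3, 2]
Step 2: Midrank |d_i| (ties get averaged ranks).
ranks: |1|->1, |4|->8, |2|->3, |2|->3, |3|->6, |7|->9, |3|->6, |3|->6, |2|->3
Step 3: Attach original signs; sum ranks with positive sign and with negative sign.
W+ = 3 + 9 + 6 + 3 = 21
W- = 1 + 8 + 3 + 6 + 6 = 24
(Check: W+ + W- = 45 should equal n(n+1)/2 = 45.)
Step 4: Test statistic W = min(W+, W-) = 21.
Step 5: Ties in |d|, so use the tie-corrected normal approximation.
        E[W] = n(n+1)/4 = 9*10/4 = 22.5.
        Tie groups: |d|=2 (t=3), |d|=3 (t=3); sum(t^3 - t) = 48.
        Var[W] = n(n+1)(2n+1)/24 - sum(t^3-t)/48 = 1710/24 - 48/48 = 70.25.
        z = (W - E[W]) / sqrt(Var[W]) = (21 - 22.5) / 8.3815 = -0.1790.
        Two-sided p = 2*Phi(z) = 0.857965.
Step 6: alpha = 0.1. fail to reject H0.

W+ = 21, W- = 24, W = min = 21, p = 0.857965, fail to reject H0.


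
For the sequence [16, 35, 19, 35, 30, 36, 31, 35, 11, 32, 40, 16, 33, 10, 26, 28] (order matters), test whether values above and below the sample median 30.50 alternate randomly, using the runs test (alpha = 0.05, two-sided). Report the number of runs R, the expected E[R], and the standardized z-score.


Step 1: Compute median = 30.50; label A = above, B = below.
Labels in order: BABABAAABAABABBB  (n_A = 8, n_B = 8)
Step 2: Count runs R = 11.
Step 3: Under H0 (random ordering), E[R] = 2*n_A*n_B/(n_A+n_B) + 1 = 2*8*8/16 + 1 = 9.0000.
        Var[R] = 2*n_A*n_B*(2*n_A*n_B - n_A - n_B) / ((n_A+n_B)^2 * (n_A+n_B-1)) = 14336/3840 = 3.7333.
        SD[R] = 1.9322.
Step 4: Continuity-corrected z = (R - 0.5 - E[R]) / SD[R] = (11 - 0.5 - 9.0000) / 1.9322 = 0.7763.
Step 5: Two-sided p-value via normal approximation = 2*(1 - Phi(|z|)) = 0.437558.
Step 6: alpha = 0.05. fail to reject H0.

R = 11, z = 0.7763, p = 0.437558, fail to reject H0.


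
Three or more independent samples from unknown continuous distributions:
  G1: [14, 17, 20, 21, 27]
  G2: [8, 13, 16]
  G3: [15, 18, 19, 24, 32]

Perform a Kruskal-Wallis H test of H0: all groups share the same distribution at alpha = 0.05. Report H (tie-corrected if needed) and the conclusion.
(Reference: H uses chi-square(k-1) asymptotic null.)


Step 1: Combine all N = 13 observations and assign midranks.
sorted (value, group, rank): (8,G2,1), (13,G2,2), (14,G1,3), (15,G3,4), (16,G2,5), (17,G1,6), (18,G3,7), (19,G3,8), (20,G1,9), (21,G1,10), (24,G3,11), (27,G1,12), (32,G3,13)
Step 2: Sum ranks within each group.
R_1 = 40 (n_1 = 5)
R_2 = 8 (n_2 = 3)
R_3 = 43 (n_3 = 5)
Step 3: H = 12/(N(N+1)) * sum(R_i^2/n_i) - 3(N+1)
     = 12/(13*14) * (40^2/5 + 8^2/3 + 43^2/5) - 3*14
     = 0.065934 * 711.133 - 42
     = 4.887912.
Step 4: No ties, so H is used without correction.
Step 5: Under H0, H ~ chi^2(2); p-value = 0.086817.
Step 6: alpha = 0.05. fail to reject H0.

H = 4.8879, df = 2, p = 0.086817, fail to reject H0.


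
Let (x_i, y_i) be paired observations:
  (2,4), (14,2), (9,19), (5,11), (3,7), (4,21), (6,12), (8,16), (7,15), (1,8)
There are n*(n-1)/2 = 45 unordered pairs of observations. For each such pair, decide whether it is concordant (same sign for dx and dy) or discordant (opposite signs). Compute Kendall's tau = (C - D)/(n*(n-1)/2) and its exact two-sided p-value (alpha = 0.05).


Step 1: Enumerate the 45 unordered pairs (i,j) with i<j and classify each by sign(x_j-x_i) * sign(y_j-y_i).
  (1,2):dx=+12,dy=-2->D; (1,3):dx=+7,dy=+15->C; (1,4):dx=+3,dy=+7->C; (1,5):dx=+1,dy=+3->C
  (1,6):dx=+2,dy=+17->C; (1,7):dx=+4,dy=+8->C; (1,8):dx=+6,dy=+12->C; (1,9):dx=+5,dy=+11->C
  (1,10):dx=-1,dy=+4->D; (2,3):dx=-5,dy=+17->D; (2,4):dx=-9,dy=+9->D; (2,5):dx=-11,dy=+5->D
  (2,6):dx=-10,dy=+19->D; (2,7):dx=-8,dy=+10->D; (2,8):dx=-6,dy=+14->D; (2,9):dx=-7,dy=+13->D
  (2,10):dx=-13,dy=+6->D; (3,4):dx=-4,dy=-8->C; (3,5):dx=-6,dy=-12->C; (3,6):dx=-5,dy=+2->D
  (3,7):dx=-3,dy=-7->C; (3,8):dx=-1,dy=-3->C; (3,9):dx=-2,dy=-4->C; (3,10):dx=-8,dy=-11->C
  (4,5):dx=-2,dy=-4->C; (4,6):dx=-1,dy=+10->D; (4,7):dx=+1,dy=+1->C; (4,8):dx=+3,dy=+5->C
  (4,9):dx=+2,dy=+4->C; (4,10):dx=-4,dy=-3->C; (5,6):dx=+1,dy=+14->C; (5,7):dx=+3,dy=+5->C
  (5,8):dx=+5,dy=+9->C; (5,9):dx=+4,dy=+8->C; (5,10):dx=-2,dy=+1->D; (6,7):dx=+2,dy=-9->D
  (6,8):dx=+4,dy=-5->D; (6,9):dx=+3,dy=-6->D; (6,10):dx=-3,dy=-13->C; (7,8):dx=+2,dy=+4->C
  (7,9):dx=+1,dy=+3->C; (7,10):dx=-5,dy=-4->C; (8,9):dx=-1,dy=-1->C; (8,10):dx=-7,dy=-8->C
  (9,10):dx=-6,dy=-7->C
Step 2: C = 29, D = 16, total pairs = 45.
Step 3: tau = (C - D)/(n(n-1)/2) = (29 - 16)/45 = 0.288889.
Step 4: Exact two-sided p-value (enumerate n! = 3628800 permutations of y under H0): p = 0.291248.
Step 5: alpha = 0.05. fail to reject H0.

tau_b = 0.2889 (C=29, D=16), p = 0.291248, fail to reject H0.


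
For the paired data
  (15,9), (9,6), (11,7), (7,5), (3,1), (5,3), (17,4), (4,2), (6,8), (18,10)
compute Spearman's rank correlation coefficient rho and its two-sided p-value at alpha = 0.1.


Step 1: Rank x and y separately (midranks; no ties here).
rank(x): 15->8, 9->6, 11->7, 7->5, 3->1, 5->3, 17->9, 4->2, 6->4, 18->10
rank(y): 9->9, 6->6, 7->7, 5->5, 1->1, 3->3, 4->4, 2->2, 8->8, 10->10
Step 2: d_i = R_x(i) - R_y(i); compute d_i^2.
  (8-9)^2=1, (6-6)^2=0, (7-7)^2=0, (5-5)^2=0, (1-1)^2=0, (3-3)^2=0, (9-4)^2=25, (2-2)^2=0, (4-8)^2=16, (10-10)^2=0
sum(d^2) = 42.
Step 3: rho = 1 - 6*42 / (10*(10^2 - 1)) = 1 - 252/990 = 0.745455.
Step 4: Under H0, t = rho * sqrt((n-2)/(1-rho^2)) = 3.1632 ~ t(8).
Step 5: Two-sided p-value from the t-distribution with 8 df = 0.013330.
Step 6: alpha = 0.1. reject H0.

rho = 0.7455, p = 0.013330, reject H0 at alpha = 0.1.


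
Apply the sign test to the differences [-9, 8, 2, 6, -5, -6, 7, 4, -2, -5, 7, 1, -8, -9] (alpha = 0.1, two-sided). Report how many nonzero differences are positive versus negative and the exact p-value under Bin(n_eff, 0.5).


Step 1: Discard zero differences. Original n = 14; n_eff = number of nonzero differences = 14.
Nonzero differences (with sign): -9, +8, +2, +6, -5, -6, +7, +4, -2, -5, +7, +1, -8, -9
Step 2: Count signs: positive = 7, negative = 7.
Step 3: Under H0: P(positive) = 0.5, so the number of positives S ~ Bin(14, 0.5).
Step 4: Two-sided exact p-value = sum of Bin(14,0.5) probabilities at or below the observed probability = 1.000000.
Step 5: alpha = 0.1. fail to reject H0.

n_eff = 14, pos = 7, neg = 7, p = 1.000000, fail to reject H0.


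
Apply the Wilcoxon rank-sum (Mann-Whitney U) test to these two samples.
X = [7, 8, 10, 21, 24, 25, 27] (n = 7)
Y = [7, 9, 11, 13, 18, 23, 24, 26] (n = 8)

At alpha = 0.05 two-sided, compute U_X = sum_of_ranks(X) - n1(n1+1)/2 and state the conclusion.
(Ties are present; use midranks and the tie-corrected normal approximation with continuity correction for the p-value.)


Step 1: Combine and sort all 15 observations; assign midranks.
sorted (value, group): (7,X), (7,Y), (8,X), (9,Y), (10,X), (11,Y), (13,Y), (18,Y), (21,X), (23,Y), (24,X), (24,Y), (25,X), (26,Y), (27,X)
ranks: 7->1.5, 7->1.5, 8->3, 9->4, 10->5, 11->6, 13->7, 18->8, 21->9, 23->10, 24->11.5, 24->11.5, 25->13, 26->14, 27->15
Step 2: Rank sum for X: R1 = 1.5 + 3 + 5 + 9 + 11.5 + 13 + 15 = 58.
Step 3: U_X = R1 - n1(n1+1)/2 = 58 - 7*8/2 = 58 - 28 = 30.
       U_Y = n1*n2 - U_X = 56 - 30 = 26.
Step 4: Ties are present, so use the tie-corrected normal approximation (with continuity correction) for the p-value.
Step 5: p-value = 0.861942; compare to alpha = 0.05. fail to reject H0.

U_X = 30, p = 0.861942, fail to reject H0 at alpha = 0.05.


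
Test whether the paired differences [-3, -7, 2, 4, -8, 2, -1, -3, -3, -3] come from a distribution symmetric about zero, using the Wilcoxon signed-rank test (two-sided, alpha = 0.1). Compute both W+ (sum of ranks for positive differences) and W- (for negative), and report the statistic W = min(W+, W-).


Step 1: Drop any zero differences (none here) and take |d_i|.
|d| = [3, 7, 2, 4, 8, 2, 1, 3, 3, 3]
Step 2: Midrank |d_i| (ties get averaged ranks).
ranks: |3|->5.5, |7|->9, |2|->2.5, |4|->8, |8|->10, |2|->2.5, |1|->1, |3|->5.5, |3|->5.5, |3|->5.5
Step 3: Attach original signs; sum ranks with positive sign and with negative sign.
W+ = 2.5 + 8 + 2.5 = 13
W- = 5.5 + 9 + 10 + 1 + 5.5 + 5.5 + 5.5 = 42
(Check: W+ + W- = 55 should equal n(n+1)/2 = 55.)
Step 4: Test statistic W = min(W+, W-) = 13.
Step 5: Ties in |d|, so use the tie-corrected normal approximation.
        E[W] = n(n+1)/4 = 10*11/4 = 27.5.
        Tie groups: |d|=2 (t=2), |d|=3 (t=4); sum(t^3 - t) = 66.
        Var[W] = n(n+1)(2n+1)/24 - sum(t^3-t)/48 = 2310/24 - 66/48 = 94.875.
        z = (W - E[W]) / sqrt(Var[W]) = (13 - 27.5) / 9.7404 = -1.4886.
        Two-sided p = 2*Phi(z) = 0.136580.
Step 6: alpha = 0.1. fail to reject H0.

W+ = 13, W- = 42, W = min = 13, p = 0.136580, fail to reject H0.


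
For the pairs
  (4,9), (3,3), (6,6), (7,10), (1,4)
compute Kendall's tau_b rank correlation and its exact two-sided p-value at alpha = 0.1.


Step 1: Enumerate the 10 unordered pairs (i,j) with i<j and classify each by sign(x_j-x_i) * sign(y_j-y_i).
  (1,2):dx=-1,dy=-6->C; (1,3):dx=+2,dy=-3->D; (1,4):dx=+3,dy=+1->C; (1,5):dx=-3,dy=-5->C
  (2,3):dx=+3,dy=+3->C; (2,4):dx=+4,dy=+7->C; (2,5):dx=-2,dy=+1->D; (3,4):dx=+1,dy=+4->C
  (3,5):dx=-5,dy=-2->C; (4,5):dx=-6,dy=-6->C
Step 2: C = 8, D = 2, total pairs = 10.
Step 3: tau = (C - D)/(n(n-1)/2) = (8 - 2)/10 = 0.600000.
Step 4: Exact two-sided p-value (enumerate n! = 120 permutations of y under H0): p = 0.233333.
Step 5: alpha = 0.1. fail to reject H0.

tau_b = 0.6000 (C=8, D=2), p = 0.233333, fail to reject H0.


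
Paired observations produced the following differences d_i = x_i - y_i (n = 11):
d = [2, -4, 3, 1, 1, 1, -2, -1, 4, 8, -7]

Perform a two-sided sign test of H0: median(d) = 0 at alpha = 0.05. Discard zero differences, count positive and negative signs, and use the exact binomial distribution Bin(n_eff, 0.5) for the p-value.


Step 1: Discard zero differences. Original n = 11; n_eff = number of nonzero differences = 11.
Nonzero differences (with sign): +2, -4, +3, +1, +1, +1, -2, -1, +4, +8, -7
Step 2: Count signs: positive = 7, negative = 4.
Step 3: Under H0: P(positive) = 0.5, so the number of positives S ~ Bin(11, 0.5).
Step 4: Two-sided exact p-value = sum of Bin(11,0.5) probabilities at or below the observed probability = 0.548828.
Step 5: alpha = 0.05. fail to reject H0.

n_eff = 11, pos = 7, neg = 4, p = 0.548828, fail to reject H0.


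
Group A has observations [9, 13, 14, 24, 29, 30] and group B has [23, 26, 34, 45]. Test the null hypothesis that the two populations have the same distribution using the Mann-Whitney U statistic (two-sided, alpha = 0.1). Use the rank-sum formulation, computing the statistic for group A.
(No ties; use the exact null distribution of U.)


Step 1: Combine and sort all 10 observations; assign midranks.
sorted (value, group): (9,X), (13,X), (14,X), (23,Y), (24,X), (26,Y), (29,X), (30,X), (34,Y), (45,Y)
ranks: 9->1, 13->2, 14->3, 23->4, 24->5, 26->6, 29->7, 30->8, 34->9, 45->10
Step 2: Rank sum for X: R1 = 1 + 2 + 3 + 5 + 7 + 8 = 26.
Step 3: U_X = R1 - n1(n1+1)/2 = 26 - 6*7/2 = 26 - 21 = 5.
       U_Y = n1*n2 - U_X = 24 - 5 = 19.
Step 4: No ties, so the exact null distribution of U (based on enumerating the C(10,6) = 210 equally likely rank assignments) gives the two-sided p-value.
Step 5: p-value = 0.171429; compare to alpha = 0.1. fail to reject H0.

U_X = 5, p = 0.171429, fail to reject H0 at alpha = 0.1.


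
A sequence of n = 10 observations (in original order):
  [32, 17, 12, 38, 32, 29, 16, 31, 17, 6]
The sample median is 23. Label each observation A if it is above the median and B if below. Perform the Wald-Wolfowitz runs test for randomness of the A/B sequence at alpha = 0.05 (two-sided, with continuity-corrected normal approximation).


Step 1: Compute median = 23; label A = above, B = below.
Labels in order: ABBAAABABB  (n_A = 5, n_B = 5)
Step 2: Count runs R = 6.
Step 3: Under H0 (random ordering), E[R] = 2*n_A*n_B/(n_A+n_B) + 1 = 2*5*5/10 + 1 = 6.0000.
        Var[R] = 2*n_A*n_B*(2*n_A*n_B - n_A - n_B) / ((n_A+n_B)^2 * (n_A+n_B-1)) = 2000/900 = 2.2222.
        SD[R] = 1.4907.
Step 4: R = E[R], so z = 0 with no continuity correction.
Step 5: Two-sided p-value via normal approximation = 2*(1 - Phi(|z|)) = 1.000000.
Step 6: alpha = 0.05. fail to reject H0.

R = 6, z = 0.0000, p = 1.000000, fail to reject H0.


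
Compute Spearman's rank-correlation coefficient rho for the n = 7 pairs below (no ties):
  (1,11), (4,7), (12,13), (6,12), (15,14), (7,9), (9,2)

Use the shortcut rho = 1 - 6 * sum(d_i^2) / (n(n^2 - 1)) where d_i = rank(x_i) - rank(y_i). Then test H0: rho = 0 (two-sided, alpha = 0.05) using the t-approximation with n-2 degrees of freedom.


Step 1: Rank x and y separately (midranks; no ties here).
rank(x): 1->1, 4->2, 12->6, 6->3, 15->7, 7->4, 9->5
rank(y): 11->4, 7->2, 13->6, 12->5, 14->7, 9->3, 2->1
Step 2: d_i = R_x(i) - R_y(i); compute d_i^2.
  (1-4)^2=9, (2-2)^2=0, (6-6)^2=0, (3-5)^2=4, (7-7)^2=0, (4-3)^2=1, (5-1)^2=16
sum(d^2) = 30.
Step 3: rho = 1 - 6*30 / (7*(7^2 - 1)) = 1 - 180/336 = 0.464286.
Step 4: Under H0, t = rho * sqrt((n-2)/(1-rho^2)) = 1.1722 ~ t(5).
Step 5: Two-sided p-value from the t-distribution with 5 df = 0.293934.
Step 6: alpha = 0.05. fail to reject H0.

rho = 0.4643, p = 0.293934, fail to reject H0 at alpha = 0.05.


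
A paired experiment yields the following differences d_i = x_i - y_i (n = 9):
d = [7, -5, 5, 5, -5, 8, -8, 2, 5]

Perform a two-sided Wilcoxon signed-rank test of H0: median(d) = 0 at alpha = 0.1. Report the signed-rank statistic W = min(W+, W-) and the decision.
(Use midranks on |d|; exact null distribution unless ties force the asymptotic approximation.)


Step 1: Drop any zero differences (none here) and take |d_i|.
|d| = [7, 5, 5, 5, 5, 8, 8, 2, 5]
Step 2: Midrank |d_i| (ties get averaged ranks).
ranks: |7|->7, |5|->4, |5|->4, |5|->4, |5|->4, |8|->8.5, |8|->8.5, |2|->1, |5|->4
Step 3: Attach original signs; sum ranks with positive sign and with negative sign.
W+ = 7 + 4 + 4 + 8.5 + 1 + 4 = 28.5
W- = 4 + 4 + 8.5 = 16.5
(Check: W+ + W- = 45 should equal n(n+1)/2 = 45.)
Step 4: Test statistic W = min(W+, W-) = 16.5.
Step 5: Ties in |d|, so use the tie-corrected normal approximation.
        E[W] = n(n+1)/4 = 9*10/4 = 22.5.
        Tie groups: |d|=5 (t=5), |d|=8 (t=2); sum(t^3 - t) = 126.
        Var[W] = n(n+1)(2n+1)/24 - sum(t^3-t)/48 = 1710/24 - 126/48 = 68.625.
        z = (W - E[W]) / sqrt(Var[W]) = (16.5 - 22.5) / 8.2840 = -0.7243.
        Two-sided p = 2*Phi(z) = 0.468890.
Step 6: alpha = 0.1. fail to reject H0.

W+ = 28.5, W- = 16.5, W = min = 16.5, p = 0.468890, fail to reject H0.


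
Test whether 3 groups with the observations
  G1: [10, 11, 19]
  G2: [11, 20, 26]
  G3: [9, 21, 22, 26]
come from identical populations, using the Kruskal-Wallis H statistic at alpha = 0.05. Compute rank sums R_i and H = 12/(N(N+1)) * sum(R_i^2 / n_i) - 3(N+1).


Step 1: Combine all N = 10 observations and assign midranks.
sorted (value, group, rank): (9,G3,1), (10,G1,2), (11,G1,3.5), (11,G2,3.5), (19,G1,5), (20,G2,6), (21,G3,7), (22,G3,8), (26,G2,9.5), (26,G3,9.5)
Step 2: Sum ranks within each group.
R_1 = 10.5 (n_1 = 3)
R_2 = 19 (n_2 = 3)
R_3 = 25.5 (n_3 = 4)
Step 3: H = 12/(N(N+1)) * sum(R_i^2/n_i) - 3(N+1)
     = 12/(10*11) * (10.5^2/3 + 19^2/3 + 25.5^2/4) - 3*11
     = 0.109091 * 319.646 - 33
     = 1.870455.
Step 4: Ties present; correction factor C = 1 - 12/(10^3 - 10) = 0.987879. Corrected H = 1.870455 / 0.987879 = 1.893405.
Step 5: Under H0, H ~ chi^2(2); p-value = 0.388018.
Step 6: alpha = 0.05. fail to reject H0.

H = 1.8934, df = 2, p = 0.388018, fail to reject H0.


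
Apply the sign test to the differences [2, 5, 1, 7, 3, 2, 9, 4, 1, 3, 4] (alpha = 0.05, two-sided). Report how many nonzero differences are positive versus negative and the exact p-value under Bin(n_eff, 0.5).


Step 1: Discard zero differences. Original n = 11; n_eff = number of nonzero differences = 11.
Nonzero differences (with sign): +2, +5, +1, +7, +3, +2, +9, +4, +1, +3, +4
Step 2: Count signs: positive = 11, negative = 0.
Step 3: Under H0: P(positive) = 0.5, so the number of positives S ~ Bin(11, 0.5).
Step 4: Two-sided exact p-value = sum of Bin(11,0.5) probabilities at or below the observed probability = 0.000977.
Step 5: alpha = 0.05. reject H0.

n_eff = 11, pos = 11, neg = 0, p = 0.000977, reject H0.


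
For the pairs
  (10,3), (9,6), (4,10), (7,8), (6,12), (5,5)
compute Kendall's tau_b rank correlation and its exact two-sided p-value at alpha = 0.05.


Step 1: Enumerate the 15 unordered pairs (i,j) with i<j and classify each by sign(x_j-x_i) * sign(y_j-y_i).
  (1,2):dx=-1,dy=+3->D; (1,3):dx=-6,dy=+7->D; (1,4):dx=-3,dy=+5->D; (1,5):dx=-4,dy=+9->D
  (1,6):dx=-5,dy=+2->D; (2,3):dx=-5,dy=+4->D; (2,4):dx=-2,dy=+2->D; (2,5):dx=-3,dy=+6->D
  (2,6):dx=-4,dy=-1->C; (3,4):dx=+3,dy=-2->D; (3,5):dx=+2,dy=+2->C; (3,6):dx=+1,dy=-5->D
  (4,5):dx=-1,dy=+4->D; (4,6):dx=-2,dy=-3->C; (5,6):dx=-1,dy=-7->C
Step 2: C = 4, D = 11, total pairs = 15.
Step 3: tau = (C - D)/(n(n-1)/2) = (4 - 11)/15 = -0.466667.
Step 4: Exact two-sided p-value (enumerate n! = 720 permutations of y under H0): p = 0.272222.
Step 5: alpha = 0.05. fail to reject H0.

tau_b = -0.4667 (C=4, D=11), p = 0.272222, fail to reject H0.


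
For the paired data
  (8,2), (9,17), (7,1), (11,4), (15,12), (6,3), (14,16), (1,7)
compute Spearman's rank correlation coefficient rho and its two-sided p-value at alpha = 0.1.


Step 1: Rank x and y separately (midranks; no ties here).
rank(x): 8->4, 9->5, 7->3, 11->6, 15->8, 6->2, 14->7, 1->1
rank(y): 2->2, 17->8, 1->1, 4->4, 12->6, 3->3, 16->7, 7->5
Step 2: d_i = R_x(i) - R_y(i); compute d_i^2.
  (4-2)^2=4, (5-8)^2=9, (3-1)^2=4, (6-4)^2=4, (8-6)^2=4, (2-3)^2=1, (7-7)^2=0, (1-5)^2=16
sum(d^2) = 42.
Step 3: rho = 1 - 6*42 / (8*(8^2 - 1)) = 1 - 252/504 = 0.500000.
Step 4: Under H0, t = rho * sqrt((n-2)/(1-rho^2)) = 1.4142 ~ t(6).
Step 5: Two-sided p-value from the t-distribution with 6 df = 0.207031.
Step 6: alpha = 0.1. fail to reject H0.

rho = 0.5000, p = 0.207031, fail to reject H0 at alpha = 0.1.


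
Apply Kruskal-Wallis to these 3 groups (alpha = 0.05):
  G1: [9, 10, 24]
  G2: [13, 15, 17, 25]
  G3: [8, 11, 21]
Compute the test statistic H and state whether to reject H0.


Step 1: Combine all N = 10 observations and assign midranks.
sorted (value, group, rank): (8,G3,1), (9,G1,2), (10,G1,3), (11,G3,4), (13,G2,5), (15,G2,6), (17,G2,7), (21,G3,8), (24,G1,9), (25,G2,10)
Step 2: Sum ranks within each group.
R_1 = 14 (n_1 = 3)
R_2 = 28 (n_2 = 4)
R_3 = 13 (n_3 = 3)
Step 3: H = 12/(N(N+1)) * sum(R_i^2/n_i) - 3(N+1)
     = 12/(10*11) * (14^2/3 + 28^2/4 + 13^2/3) - 3*11
     = 0.109091 * 317.667 - 33
     = 1.654545.
Step 4: No ties, so H is used without correction.
Step 5: Under H0, H ~ chi^2(2); p-value = 0.437240.
Step 6: alpha = 0.05. fail to reject H0.

H = 1.6545, df = 2, p = 0.437240, fail to reject H0.


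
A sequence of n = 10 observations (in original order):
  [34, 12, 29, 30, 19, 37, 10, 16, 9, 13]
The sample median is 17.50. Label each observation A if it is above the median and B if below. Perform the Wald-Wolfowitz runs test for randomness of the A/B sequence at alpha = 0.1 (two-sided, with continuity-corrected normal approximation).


Step 1: Compute median = 17.50; label A = above, B = below.
Labels in order: ABAAAABBBB  (n_A = 5, n_B = 5)
Step 2: Count runs R = 4.
Step 3: Under H0 (random ordering), E[R] = 2*n_A*n_B/(n_A+n_B) + 1 = 2*5*5/10 + 1 = 6.0000.
        Var[R] = 2*n_A*n_B*(2*n_A*n_B - n_A - n_B) / ((n_A+n_B)^2 * (n_A+n_B-1)) = 2000/900 = 2.2222.
        SD[R] = 1.4907.
Step 4: Continuity-corrected z = (R + 0.5 - E[R]) / SD[R] = (4 + 0.5 - 6.0000) / 1.4907 = -1.0062.
Step 5: Two-sided p-value via normal approximation = 2*(1 - Phi(|z|)) = 0.314305.
Step 6: alpha = 0.1. fail to reject H0.

R = 4, z = -1.0062, p = 0.314305, fail to reject H0.


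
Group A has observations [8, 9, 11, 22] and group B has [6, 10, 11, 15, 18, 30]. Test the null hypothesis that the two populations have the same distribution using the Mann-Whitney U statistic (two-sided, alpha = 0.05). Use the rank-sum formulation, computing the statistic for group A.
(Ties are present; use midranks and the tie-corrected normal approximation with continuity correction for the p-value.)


Step 1: Combine and sort all 10 observations; assign midranks.
sorted (value, group): (6,Y), (8,X), (9,X), (10,Y), (11,X), (11,Y), (15,Y), (18,Y), (22,X), (30,Y)
ranks: 6->1, 8->2, 9->3, 10->4, 11->5.5, 11->5.5, 15->7, 18->8, 22->9, 30->10
Step 2: Rank sum for X: R1 = 2 + 3 + 5.5 + 9 = 19.5.
Step 3: U_X = R1 - n1(n1+1)/2 = 19.5 - 4*5/2 = 19.5 - 10 = 9.5.
       U_Y = n1*n2 - U_X = 24 - 9.5 = 14.5.
Step 4: Ties are present, so use the tie-corrected normal approximation (with continuity correction) for the p-value.
Step 5: p-value = 0.668870; compare to alpha = 0.05. fail to reject H0.

U_X = 9.5, p = 0.668870, fail to reject H0 at alpha = 0.05.


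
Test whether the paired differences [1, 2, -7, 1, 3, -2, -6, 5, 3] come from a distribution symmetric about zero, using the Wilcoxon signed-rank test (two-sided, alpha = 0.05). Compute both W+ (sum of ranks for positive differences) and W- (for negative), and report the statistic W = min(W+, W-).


Step 1: Drop any zero differences (none here) and take |d_i|.
|d| = [1, 2, 7, 1, 3, 2, 6, 5, 3]
Step 2: Midrank |d_i| (ties get averaged ranks).
ranks: |1|->1.5, |2|->3.5, |7|->9, |1|->1.5, |3|->5.5, |2|->3.5, |6|->8, |5|->7, |3|->5.5
Step 3: Attach original signs; sum ranks with positive sign and with negative sign.
W+ = 1.5 + 3.5 + 1.5 + 5.5 + 7 + 5.5 = 24.5
W- = 9 + 3.5 + 8 = 20.5
(Check: W+ + W- = 45 should equal n(n+1)/2 = 45.)
Step 4: Test statistic W = min(W+, W-) = 20.5.
Step 5: Ties in |d|, so use the tie-corrected normal approximation.
        E[W] = n(n+1)/4 = 9*10/4 = 22.5.
        Tie groups: |d|=1 (t=2), |d|=2 (t=2), |d|=3 (t=2); sum(t^3 - t) = 18.
        Var[W] = n(n+1)(2n+1)/24 - sum(t^3-t)/48 = 1710/24 - 18/48 = 70.875.
        z = (W - E[W]) / sqrt(Var[W]) = (20.5 - 22.5) / 8.4187 = -0.2376.
        Two-sided p = 2*Phi(z) = 0.812218.
Step 6: alpha = 0.05. fail to reject H0.

W+ = 24.5, W- = 20.5, W = min = 20.5, p = 0.812218, fail to reject H0.


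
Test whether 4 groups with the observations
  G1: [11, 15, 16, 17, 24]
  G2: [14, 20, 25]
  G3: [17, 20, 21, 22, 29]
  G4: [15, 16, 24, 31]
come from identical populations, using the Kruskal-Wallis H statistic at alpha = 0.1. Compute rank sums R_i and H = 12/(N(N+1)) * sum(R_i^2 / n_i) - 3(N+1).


Step 1: Combine all N = 17 observations and assign midranks.
sorted (value, group, rank): (11,G1,1), (14,G2,2), (15,G1,3.5), (15,G4,3.5), (16,G1,5.5), (16,G4,5.5), (17,G1,7.5), (17,G3,7.5), (20,G2,9.5), (20,G3,9.5), (21,G3,11), (22,G3,12), (24,G1,13.5), (24,G4,13.5), (25,G2,15), (29,G3,16), (31,G4,17)
Step 2: Sum ranks within each group.
R_1 = 31 (n_1 = 5)
R_2 = 26.5 (n_2 = 3)
R_3 = 56 (n_3 = 5)
R_4 = 39.5 (n_4 = 4)
Step 3: H = 12/(N(N+1)) * sum(R_i^2/n_i) - 3(N+1)
     = 12/(17*18) * (31^2/5 + 26.5^2/3 + 56^2/5 + 39.5^2/4) - 3*18
     = 0.039216 * 1443.55 - 54
     = 2.609641.
Step 4: Ties present; correction factor C = 1 - 30/(17^3 - 17) = 0.993873. Corrected H = 2.609641 / 0.993873 = 2.625730.
Step 5: Under H0, H ~ chi^2(3); p-value = 0.452997.
Step 6: alpha = 0.1. fail to reject H0.

H = 2.6257, df = 3, p = 0.452997, fail to reject H0.


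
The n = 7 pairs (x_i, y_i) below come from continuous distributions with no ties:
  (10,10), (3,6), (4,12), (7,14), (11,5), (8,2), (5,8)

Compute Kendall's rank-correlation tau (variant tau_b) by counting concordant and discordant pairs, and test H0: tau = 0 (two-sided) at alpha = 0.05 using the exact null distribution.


Step 1: Enumerate the 21 unordered pairs (i,j) with i<j and classify each by sign(x_j-x_i) * sign(y_j-y_i).
  (1,2):dx=-7,dy=-4->C; (1,3):dx=-6,dy=+2->D; (1,4):dx=-3,dy=+4->D; (1,5):dx=+1,dy=-5->D
  (1,6):dx=-2,dy=-8->C; (1,7):dx=-5,dy=-2->C; (2,3):dx=+1,dy=+6->C; (2,4):dx=+4,dy=+8->C
  (2,5):dx=+8,dy=-1->D; (2,6):dx=+5,dy=-4->D; (2,7):dx=+2,dy=+2->C; (3,4):dx=+3,dy=+2->C
  (3,5):dx=+7,dy=-7->D; (3,6):dx=+4,dy=-10->D; (3,7):dx=+1,dy=-4->D; (4,5):dx=+4,dy=-9->D
  (4,6):dx=+1,dy=-12->D; (4,7):dx=-2,dy=-6->C; (5,6):dx=-3,dy=-3->C; (5,7):dx=-6,dy=+3->D
  (6,7):dx=-3,dy=+6->D
Step 2: C = 9, D = 12, total pairs = 21.
Step 3: tau = (C - D)/(n(n-1)/2) = (9 - 12)/21 = -0.142857.
Step 4: Exact two-sided p-value (enumerate n! = 5040 permutations of y under H0): p = 0.772619.
Step 5: alpha = 0.05. fail to reject H0.

tau_b = -0.1429 (C=9, D=12), p = 0.772619, fail to reject H0.


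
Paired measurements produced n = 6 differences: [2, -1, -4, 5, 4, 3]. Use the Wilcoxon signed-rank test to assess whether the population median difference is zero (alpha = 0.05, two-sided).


Step 1: Drop any zero differences (none here) and take |d_i|.
|d| = [2, 1, 4, 5, 4, 3]
Step 2: Midrank |d_i| (ties get averaged ranks).
ranks: |2|->2, |1|->1, |4|->4.5, |5|->6, |4|->4.5, |3|->3
Step 3: Attach original signs; sum ranks with positive sign and with negative sign.
W+ = 2 + 6 + 4.5 + 3 = 15.5
W- = 1 + 4.5 = 5.5
(Check: W+ + W- = 21 should equal n(n+1)/2 = 21.)
Step 4: Test statistic W = min(W+, W-) = 5.5.
Step 5: Ties in |d|, so use the tie-corrected normal approximation.
        E[W] = n(n+1)/4 = 6*7/4 = 10.5.
        Tie groups: |d|=4 (t=2); sum(t^3 - t) = 6.
        Var[W] = n(n+1)(2n+1)/24 - sum(t^3-t)/48 = 546/24 - 6/48 = 22.625.
        z = (W - E[W]) / sqrt(Var[W]) = (5.5 - 10.5) / 4.7566 = -1.0512.
        Two-sided p = 2*Phi(z) = 0.293177.
Step 6: alpha = 0.05. fail to reject H0.

W+ = 15.5, W- = 5.5, W = min = 5.5, p = 0.293177, fail to reject H0.


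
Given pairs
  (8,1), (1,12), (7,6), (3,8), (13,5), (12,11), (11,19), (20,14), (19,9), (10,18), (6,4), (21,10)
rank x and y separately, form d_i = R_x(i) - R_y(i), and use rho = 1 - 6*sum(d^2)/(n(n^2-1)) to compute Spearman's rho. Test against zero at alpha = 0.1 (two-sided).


Step 1: Rank x and y separately (midranks; no ties here).
rank(x): 8->5, 1->1, 7->4, 3->2, 13->9, 12->8, 11->7, 20->11, 19->10, 10->6, 6->3, 21->12
rank(y): 1->1, 12->9, 6->4, 8->5, 5->3, 11->8, 19->12, 14->10, 9->6, 18->11, 4->2, 10->7
Step 2: d_i = R_x(i) - R_y(i); compute d_i^2.
  (5-1)^2=16, (1-9)^2=64, (4-4)^2=0, (2-5)^2=9, (9-3)^2=36, (8-8)^2=0, (7-12)^2=25, (11-10)^2=1, (10-6)^2=16, (6-11)^2=25, (3-2)^2=1, (12-7)^2=25
sum(d^2) = 218.
Step 3: rho = 1 - 6*218 / (12*(12^2 - 1)) = 1 - 1308/1716 = 0.237762.
Step 4: Under H0, t = rho * sqrt((n-2)/(1-rho^2)) = 0.7741 ~ t(10).
Step 5: Two-sided p-value from the t-distribution with 10 df = 0.456801.
Step 6: alpha = 0.1. fail to reject H0.

rho = 0.2378, p = 0.456801, fail to reject H0 at alpha = 0.1.


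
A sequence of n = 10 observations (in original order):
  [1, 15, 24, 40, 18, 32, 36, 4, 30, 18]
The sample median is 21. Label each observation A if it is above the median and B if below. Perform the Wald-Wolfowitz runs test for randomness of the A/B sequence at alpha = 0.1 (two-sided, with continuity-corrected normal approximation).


Step 1: Compute median = 21; label A = above, B = below.
Labels in order: BBAABAABAB  (n_A = 5, n_B = 5)
Step 2: Count runs R = 7.
Step 3: Under H0 (random ordering), E[R] = 2*n_A*n_B/(n_A+n_B) + 1 = 2*5*5/10 + 1 = 6.0000.
        Var[R] = 2*n_A*n_B*(2*n_A*n_B - n_A - n_B) / ((n_A+n_B)^2 * (n_A+n_B-1)) = 2000/900 = 2.2222.
        SD[R] = 1.4907.
Step 4: Continuity-corrected z = (R - 0.5 - E[R]) / SD[R] = (7 - 0.5 - 6.0000) / 1.4907 = 0.3354.
Step 5: Two-sided p-value via normal approximation = 2*(1 - Phi(|z|)) = 0.737316.
Step 6: alpha = 0.1. fail to reject H0.

R = 7, z = 0.3354, p = 0.737316, fail to reject H0.


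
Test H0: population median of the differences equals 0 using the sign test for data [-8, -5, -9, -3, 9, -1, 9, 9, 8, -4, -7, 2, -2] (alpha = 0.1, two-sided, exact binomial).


Step 1: Discard zero differences. Original n = 13; n_eff = number of nonzero differences = 13.
Nonzero differences (with sign): -8, -5, -9, -3, +9, -1, +9, +9, +8, -4, -7, +2, -2
Step 2: Count signs: positive = 5, negative = 8.
Step 3: Under H0: P(positive) = 0.5, so the number of positives S ~ Bin(13, 0.5).
Step 4: Two-sided exact p-value = sum of Bin(13,0.5) probabilities at or below the observed probability = 0.581055.
Step 5: alpha = 0.1. fail to reject H0.

n_eff = 13, pos = 5, neg = 8, p = 0.581055, fail to reject H0.


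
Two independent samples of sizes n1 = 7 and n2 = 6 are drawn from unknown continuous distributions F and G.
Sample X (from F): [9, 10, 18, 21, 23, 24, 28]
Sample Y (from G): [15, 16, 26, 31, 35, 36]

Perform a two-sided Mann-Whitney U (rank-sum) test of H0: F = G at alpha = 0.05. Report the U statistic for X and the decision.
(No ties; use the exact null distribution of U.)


Step 1: Combine and sort all 13 observations; assign midranks.
sorted (value, group): (9,X), (10,X), (15,Y), (16,Y), (18,X), (21,X), (23,X), (24,X), (26,Y), (28,X), (31,Y), (35,Y), (36,Y)
ranks: 9->1, 10->2, 15->3, 16->4, 18->5, 21->6, 23->7, 24->8, 26->9, 28->10, 31->11, 35->12, 36->13
Step 2: Rank sum for X: R1 = 1 + 2 + 5 + 6 + 7 + 8 + 10 = 39.
Step 3: U_X = R1 - n1(n1+1)/2 = 39 - 7*8/2 = 39 - 28 = 11.
       U_Y = n1*n2 - U_X = 42 - 11 = 31.
Step 4: No ties, so the exact null distribution of U (based on enumerating the C(13,7) = 1716 equally likely rank assignments) gives the two-sided p-value.
Step 5: p-value = 0.180653; compare to alpha = 0.05. fail to reject H0.

U_X = 11, p = 0.180653, fail to reject H0 at alpha = 0.05.


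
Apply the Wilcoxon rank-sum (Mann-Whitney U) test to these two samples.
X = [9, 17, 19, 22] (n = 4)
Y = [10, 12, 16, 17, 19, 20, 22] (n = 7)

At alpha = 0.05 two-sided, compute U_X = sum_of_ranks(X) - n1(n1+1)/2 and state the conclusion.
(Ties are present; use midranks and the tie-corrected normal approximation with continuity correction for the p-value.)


Step 1: Combine and sort all 11 observations; assign midranks.
sorted (value, group): (9,X), (10,Y), (12,Y), (16,Y), (17,X), (17,Y), (19,X), (19,Y), (20,Y), (22,X), (22,Y)
ranks: 9->1, 10->2, 12->3, 16->4, 17->5.5, 17->5.5, 19->7.5, 19->7.5, 20->9, 22->10.5, 22->10.5
Step 2: Rank sum for X: R1 = 1 + 5.5 + 7.5 + 10.5 = 24.5.
Step 3: U_X = R1 - n1(n1+1)/2 = 24.5 - 4*5/2 = 24.5 - 10 = 14.5.
       U_Y = n1*n2 - U_X = 28 - 14.5 = 13.5.
Step 4: Ties are present, so use the tie-corrected normal approximation (with continuity correction) for the p-value.
Step 5: p-value = 1.000000; compare to alpha = 0.05. fail to reject H0.

U_X = 14.5, p = 1.000000, fail to reject H0 at alpha = 0.05.


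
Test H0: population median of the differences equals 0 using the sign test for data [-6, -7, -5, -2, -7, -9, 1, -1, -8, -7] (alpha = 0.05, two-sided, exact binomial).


Step 1: Discard zero differences. Original n = 10; n_eff = number of nonzero differences = 10.
Nonzero differences (with sign): -6, -7, -5, -2, -7, -9, +1, -1, -8, -7
Step 2: Count signs: positive = 1, negative = 9.
Step 3: Under H0: P(positive) = 0.5, so the number of positives S ~ Bin(10, 0.5).
Step 4: Two-sided exact p-value = sum of Bin(10,0.5) probabilities at or below the observed probability = 0.021484.
Step 5: alpha = 0.05. reject H0.

n_eff = 10, pos = 1, neg = 9, p = 0.021484, reject H0.
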